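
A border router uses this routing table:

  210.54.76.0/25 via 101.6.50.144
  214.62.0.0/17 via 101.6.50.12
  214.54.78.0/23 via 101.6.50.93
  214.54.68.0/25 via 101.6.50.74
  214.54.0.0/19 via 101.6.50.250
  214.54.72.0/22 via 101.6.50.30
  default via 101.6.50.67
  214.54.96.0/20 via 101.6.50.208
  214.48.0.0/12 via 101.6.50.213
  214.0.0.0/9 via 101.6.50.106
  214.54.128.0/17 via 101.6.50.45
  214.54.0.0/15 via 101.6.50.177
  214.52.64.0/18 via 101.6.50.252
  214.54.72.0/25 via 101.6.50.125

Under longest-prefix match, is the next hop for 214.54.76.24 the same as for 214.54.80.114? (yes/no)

214.54.76.24: longest match 214.54.0.0/15 -> 101.6.50.177
214.54.80.114: longest match 214.54.0.0/15 -> 101.6.50.177

yes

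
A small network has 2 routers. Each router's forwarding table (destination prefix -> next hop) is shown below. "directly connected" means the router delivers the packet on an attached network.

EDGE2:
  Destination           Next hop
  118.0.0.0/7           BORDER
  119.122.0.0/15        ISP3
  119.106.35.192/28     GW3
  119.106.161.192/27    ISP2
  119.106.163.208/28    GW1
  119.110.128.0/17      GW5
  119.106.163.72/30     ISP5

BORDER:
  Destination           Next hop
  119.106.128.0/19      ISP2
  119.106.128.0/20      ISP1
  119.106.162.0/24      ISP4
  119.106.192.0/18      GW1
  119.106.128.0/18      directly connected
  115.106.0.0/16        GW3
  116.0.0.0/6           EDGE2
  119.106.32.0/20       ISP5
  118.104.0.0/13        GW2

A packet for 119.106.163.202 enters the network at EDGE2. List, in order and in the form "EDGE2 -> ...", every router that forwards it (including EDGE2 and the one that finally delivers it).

EDGE2 -> BORDER

At EDGE2: longest match for 119.106.163.202 is 118.0.0.0/7 -> BORDER
At BORDER: longest match for 119.106.163.202 is 119.106.128.0/18 -> directly connected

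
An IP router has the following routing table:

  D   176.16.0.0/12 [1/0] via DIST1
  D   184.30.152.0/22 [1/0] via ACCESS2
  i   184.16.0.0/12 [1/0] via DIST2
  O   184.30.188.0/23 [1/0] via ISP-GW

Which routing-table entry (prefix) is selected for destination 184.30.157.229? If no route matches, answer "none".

Entries matching 184.30.157.229:
  184.16.0.0/12 (184.16.0.0 - 184.31.255.255)
Most specific is 184.16.0.0/12.

184.16.0.0/12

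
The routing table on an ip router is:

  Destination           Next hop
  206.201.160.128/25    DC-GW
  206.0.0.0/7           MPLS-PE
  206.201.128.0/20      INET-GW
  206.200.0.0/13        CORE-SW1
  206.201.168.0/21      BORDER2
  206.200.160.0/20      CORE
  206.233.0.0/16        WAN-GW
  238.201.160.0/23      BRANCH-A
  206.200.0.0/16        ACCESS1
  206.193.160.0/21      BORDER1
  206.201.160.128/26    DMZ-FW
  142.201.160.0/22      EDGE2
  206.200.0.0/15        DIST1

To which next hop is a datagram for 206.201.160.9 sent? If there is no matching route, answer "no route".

DIST1

Routes whose prefix contains 206.201.160.9:
  206.0.0.0/7 (206.0.0.0 - 207.255.255.255) -> MPLS-PE
  206.200.0.0/13 (206.200.0.0 - 206.207.255.255) -> CORE-SW1
  206.200.0.0/15 (206.200.0.0 - 206.201.255.255) -> DIST1
More-specific entries that do NOT match:
  206.201.160.128/26 (206.201.160.128 - 206.201.160.191) does not contain 206.201.160.9
  206.201.160.128/25 (206.201.160.128 - 206.201.160.255) does not contain 206.201.160.9
  238.201.160.0/23 (238.201.160.0 - 238.201.161.255) does not contain 206.201.160.9
  142.201.160.0/22 (142.201.160.0 - 142.201.163.255) does not contain 206.201.160.9
  206.201.168.0/21 (206.201.168.0 - 206.201.175.255) does not contain 206.201.160.9
  206.193.160.0/21 (206.193.160.0 - 206.193.167.255) does not contain 206.201.160.9
  206.201.128.0/20 (206.201.128.0 - 206.201.143.255) does not contain 206.201.160.9
  206.200.160.0/20 (206.200.160.0 - 206.200.175.255) does not contain 206.201.160.9
  206.233.0.0/16 (206.233.0.0 - 206.233.255.255) does not contain 206.201.160.9
  206.200.0.0/16 (206.200.0.0 - 206.200.255.255) does not contain 206.201.160.9
Longest matching prefix is /15 -> next hop DIST1.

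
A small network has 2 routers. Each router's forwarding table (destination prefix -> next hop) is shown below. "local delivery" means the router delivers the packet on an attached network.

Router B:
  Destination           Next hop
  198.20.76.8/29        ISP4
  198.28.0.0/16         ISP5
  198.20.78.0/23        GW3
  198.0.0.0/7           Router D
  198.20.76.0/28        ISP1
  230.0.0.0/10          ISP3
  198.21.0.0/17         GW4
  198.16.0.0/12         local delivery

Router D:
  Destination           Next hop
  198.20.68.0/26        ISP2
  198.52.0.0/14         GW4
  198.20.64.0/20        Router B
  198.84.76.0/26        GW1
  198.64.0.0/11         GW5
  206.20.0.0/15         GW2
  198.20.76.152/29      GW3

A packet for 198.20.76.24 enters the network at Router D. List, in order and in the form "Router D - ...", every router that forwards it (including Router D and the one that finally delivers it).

Router D - Router B

At Router D: longest match for 198.20.76.24 is 198.20.64.0/20 -> Router B
At Router B: longest match for 198.20.76.24 is 198.16.0.0/12 -> local delivery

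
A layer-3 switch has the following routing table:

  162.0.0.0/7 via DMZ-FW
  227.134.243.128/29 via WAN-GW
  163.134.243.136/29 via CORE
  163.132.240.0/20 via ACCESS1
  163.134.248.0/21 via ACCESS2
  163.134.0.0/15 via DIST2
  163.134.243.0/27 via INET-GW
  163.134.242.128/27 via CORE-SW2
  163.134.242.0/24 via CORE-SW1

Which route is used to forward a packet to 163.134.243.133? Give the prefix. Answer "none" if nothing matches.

Entries matching 163.134.243.133:
  162.0.0.0/7 (162.0.0.0 - 163.255.255.255)
  163.134.0.0/15 (163.134.0.0 - 163.135.255.255)
Most specific is 163.134.0.0/15.

163.134.0.0/15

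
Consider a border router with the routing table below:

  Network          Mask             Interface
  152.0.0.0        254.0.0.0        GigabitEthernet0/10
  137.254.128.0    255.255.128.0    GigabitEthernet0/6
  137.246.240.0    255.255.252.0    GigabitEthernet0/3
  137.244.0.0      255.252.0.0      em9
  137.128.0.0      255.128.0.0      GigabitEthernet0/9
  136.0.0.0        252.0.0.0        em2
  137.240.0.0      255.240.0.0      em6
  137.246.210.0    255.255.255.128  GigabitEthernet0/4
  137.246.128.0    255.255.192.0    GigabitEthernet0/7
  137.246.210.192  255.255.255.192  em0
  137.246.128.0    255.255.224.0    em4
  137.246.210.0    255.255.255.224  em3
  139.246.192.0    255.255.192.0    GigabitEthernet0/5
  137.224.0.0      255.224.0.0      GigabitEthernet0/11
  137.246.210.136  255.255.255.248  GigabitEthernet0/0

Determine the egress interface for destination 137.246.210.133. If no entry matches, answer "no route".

Routes whose prefix contains 137.246.210.133:
  136.0.0.0/6 (136.0.0.0 - 139.255.255.255) -> em2
  137.128.0.0/9 (137.128.0.0 - 137.255.255.255) -> GigabitEthernet0/9
  137.224.0.0/11 (137.224.0.0 - 137.255.255.255) -> GigabitEthernet0/11
  137.240.0.0/12 (137.240.0.0 - 137.255.255.255) -> em6
  137.244.0.0/14 (137.244.0.0 - 137.247.255.255) -> em9
More-specific entries that do NOT match:
  137.246.210.136/29 (137.246.210.136 - 137.246.210.143) does not contain 137.246.210.133
  137.246.210.0/27 (137.246.210.0 - 137.246.210.31) does not contain 137.246.210.133
  137.246.210.192/26 (137.246.210.192 - 137.246.210.255) does not contain 137.246.210.133
  137.246.210.0/25 (137.246.210.0 - 137.246.210.127) does not contain 137.246.210.133
  137.246.240.0/22 (137.246.240.0 - 137.246.243.255) does not contain 137.246.210.133
  137.246.128.0/19 (137.246.128.0 - 137.246.159.255) does not contain 137.246.210.133
  137.246.128.0/18 (137.246.128.0 - 137.246.191.255) does not contain 137.246.210.133
  139.246.192.0/18 (139.246.192.0 - 139.246.255.255) does not contain 137.246.210.133
  137.254.128.0/17 (137.254.128.0 - 137.254.255.255) does not contain 137.246.210.133
Longest matching prefix is /14 -> interface em9.

em9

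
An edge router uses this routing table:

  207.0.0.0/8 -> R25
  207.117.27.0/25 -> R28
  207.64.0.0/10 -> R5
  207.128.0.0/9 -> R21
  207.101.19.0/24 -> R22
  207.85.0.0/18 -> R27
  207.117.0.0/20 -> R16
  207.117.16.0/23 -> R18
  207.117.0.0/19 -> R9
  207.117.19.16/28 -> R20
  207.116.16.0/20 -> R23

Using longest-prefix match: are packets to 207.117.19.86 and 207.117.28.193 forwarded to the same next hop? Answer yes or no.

yes

207.117.19.86: longest match 207.117.0.0/19 -> R9
207.117.28.193: longest match 207.117.0.0/19 -> R9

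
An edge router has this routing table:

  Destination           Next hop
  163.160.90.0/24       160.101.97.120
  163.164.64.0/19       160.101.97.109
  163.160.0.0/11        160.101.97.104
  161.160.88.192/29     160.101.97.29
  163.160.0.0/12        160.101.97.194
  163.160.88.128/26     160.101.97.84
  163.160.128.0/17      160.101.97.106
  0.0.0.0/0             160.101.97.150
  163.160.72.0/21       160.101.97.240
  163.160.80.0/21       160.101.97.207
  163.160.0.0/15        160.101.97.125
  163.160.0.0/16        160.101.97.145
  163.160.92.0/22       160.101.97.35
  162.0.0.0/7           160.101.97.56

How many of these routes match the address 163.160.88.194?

6

Prefixes containing 163.160.88.194:
  0.0.0.0/0 (default, matches everything)
  162.0.0.0/7 (162.0.0.0 - 163.255.255.255)
  163.160.0.0/11 (163.160.0.0 - 163.191.255.255)
  163.160.0.0/12 (163.160.0.0 - 163.175.255.255)
  163.160.0.0/15 (163.160.0.0 - 163.161.255.255)
  163.160.0.0/16 (163.160.0.0 - 163.160.255.255)
Total matching entries: 6.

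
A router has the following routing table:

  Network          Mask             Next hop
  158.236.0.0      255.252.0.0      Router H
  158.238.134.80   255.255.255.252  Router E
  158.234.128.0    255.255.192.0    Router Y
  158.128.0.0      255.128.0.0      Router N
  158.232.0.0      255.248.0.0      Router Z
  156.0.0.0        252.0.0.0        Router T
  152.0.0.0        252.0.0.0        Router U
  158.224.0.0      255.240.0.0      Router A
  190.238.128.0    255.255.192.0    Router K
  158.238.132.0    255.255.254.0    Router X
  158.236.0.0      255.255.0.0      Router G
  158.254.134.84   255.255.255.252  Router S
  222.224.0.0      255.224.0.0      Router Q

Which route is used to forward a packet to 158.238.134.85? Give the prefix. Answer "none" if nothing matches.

158.236.0.0/14

Entries matching 158.238.134.85:
  156.0.0.0/6 (156.0.0.0 - 159.255.255.255)
  158.128.0.0/9 (158.128.0.0 - 158.255.255.255)
  158.224.0.0/12 (158.224.0.0 - 158.239.255.255)
  158.232.0.0/13 (158.232.0.0 - 158.239.255.255)
  158.236.0.0/14 (158.236.0.0 - 158.239.255.255)
Most specific is 158.236.0.0/14.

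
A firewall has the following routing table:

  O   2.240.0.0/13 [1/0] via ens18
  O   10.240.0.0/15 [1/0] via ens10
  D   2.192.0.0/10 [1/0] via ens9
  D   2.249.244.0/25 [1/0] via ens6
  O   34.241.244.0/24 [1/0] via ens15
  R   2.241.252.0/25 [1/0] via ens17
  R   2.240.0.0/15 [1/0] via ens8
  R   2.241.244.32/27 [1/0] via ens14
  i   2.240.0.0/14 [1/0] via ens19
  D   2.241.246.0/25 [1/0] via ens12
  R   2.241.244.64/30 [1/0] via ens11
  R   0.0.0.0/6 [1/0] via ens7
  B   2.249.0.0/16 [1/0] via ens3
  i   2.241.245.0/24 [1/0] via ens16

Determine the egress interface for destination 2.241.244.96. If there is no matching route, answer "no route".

ens8

Routes whose prefix contains 2.241.244.96:
  0.0.0.0/6 (0.0.0.0 - 3.255.255.255) -> ens7
  2.192.0.0/10 (2.192.0.0 - 2.255.255.255) -> ens9
  2.240.0.0/13 (2.240.0.0 - 2.247.255.255) -> ens18
  2.240.0.0/14 (2.240.0.0 - 2.243.255.255) -> ens19
  2.240.0.0/15 (2.240.0.0 - 2.241.255.255) -> ens8
More-specific entries that do NOT match:
  2.241.244.64/30 (2.241.244.64 - 2.241.244.67) does not contain 2.241.244.96
  2.241.244.32/27 (2.241.244.32 - 2.241.244.63) does not contain 2.241.244.96
  2.249.244.0/25 (2.249.244.0 - 2.249.244.127) does not contain 2.241.244.96
  2.241.252.0/25 (2.241.252.0 - 2.241.252.127) does not contain 2.241.244.96
  2.241.246.0/25 (2.241.246.0 - 2.241.246.127) does not contain 2.241.244.96
  34.241.244.0/24 (34.241.244.0 - 34.241.244.255) does not contain 2.241.244.96
  2.241.245.0/24 (2.241.245.0 - 2.241.245.255) does not contain 2.241.244.96
  2.249.0.0/16 (2.249.0.0 - 2.249.255.255) does not contain 2.241.244.96
Longest matching prefix is /15 -> interface ens8.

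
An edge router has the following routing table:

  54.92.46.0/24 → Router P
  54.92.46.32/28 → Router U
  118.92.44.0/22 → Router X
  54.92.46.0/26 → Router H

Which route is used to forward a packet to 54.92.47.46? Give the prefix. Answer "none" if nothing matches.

none

54.92.47.46 is outside every listed prefix and there is no default route.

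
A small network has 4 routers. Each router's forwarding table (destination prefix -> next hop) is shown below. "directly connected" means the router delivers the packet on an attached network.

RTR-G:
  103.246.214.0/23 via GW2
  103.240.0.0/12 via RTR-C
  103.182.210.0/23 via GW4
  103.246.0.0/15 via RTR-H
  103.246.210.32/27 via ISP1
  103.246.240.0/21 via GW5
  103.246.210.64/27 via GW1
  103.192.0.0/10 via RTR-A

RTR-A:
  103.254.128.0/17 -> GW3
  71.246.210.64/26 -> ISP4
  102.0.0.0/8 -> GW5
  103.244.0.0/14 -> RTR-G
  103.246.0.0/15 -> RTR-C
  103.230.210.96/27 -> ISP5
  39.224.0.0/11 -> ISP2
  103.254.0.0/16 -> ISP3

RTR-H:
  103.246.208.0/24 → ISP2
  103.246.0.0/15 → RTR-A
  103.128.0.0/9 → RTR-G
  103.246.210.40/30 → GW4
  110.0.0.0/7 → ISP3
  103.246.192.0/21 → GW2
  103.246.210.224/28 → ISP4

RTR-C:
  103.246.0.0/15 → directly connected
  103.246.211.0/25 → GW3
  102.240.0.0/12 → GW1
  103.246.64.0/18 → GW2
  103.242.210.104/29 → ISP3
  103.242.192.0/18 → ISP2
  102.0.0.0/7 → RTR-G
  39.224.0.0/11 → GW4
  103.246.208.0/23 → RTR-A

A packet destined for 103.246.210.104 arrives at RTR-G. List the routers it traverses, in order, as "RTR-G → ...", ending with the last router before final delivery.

RTR-G → RTR-H → RTR-A → RTR-C

At RTR-G: longest match for 103.246.210.104 is 103.246.0.0/15 -> RTR-H
At RTR-H: longest match for 103.246.210.104 is 103.246.0.0/15 -> RTR-A
At RTR-A: longest match for 103.246.210.104 is 103.246.0.0/15 -> RTR-C
At RTR-C: longest match for 103.246.210.104 is 103.246.0.0/15 -> directly connected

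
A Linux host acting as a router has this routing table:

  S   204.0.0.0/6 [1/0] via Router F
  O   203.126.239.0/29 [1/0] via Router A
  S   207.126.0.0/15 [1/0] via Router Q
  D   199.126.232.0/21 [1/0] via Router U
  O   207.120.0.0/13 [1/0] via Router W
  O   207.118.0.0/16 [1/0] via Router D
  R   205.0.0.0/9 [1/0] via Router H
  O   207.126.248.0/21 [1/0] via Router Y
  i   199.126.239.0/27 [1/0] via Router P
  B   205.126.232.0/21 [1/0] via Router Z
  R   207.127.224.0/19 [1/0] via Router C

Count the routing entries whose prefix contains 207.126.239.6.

Prefixes containing 207.126.239.6:
  204.0.0.0/6 (204.0.0.0 - 207.255.255.255)
  207.120.0.0/13 (207.120.0.0 - 207.127.255.255)
  207.126.0.0/15 (207.126.0.0 - 207.127.255.255)
Total matching entries: 3.

3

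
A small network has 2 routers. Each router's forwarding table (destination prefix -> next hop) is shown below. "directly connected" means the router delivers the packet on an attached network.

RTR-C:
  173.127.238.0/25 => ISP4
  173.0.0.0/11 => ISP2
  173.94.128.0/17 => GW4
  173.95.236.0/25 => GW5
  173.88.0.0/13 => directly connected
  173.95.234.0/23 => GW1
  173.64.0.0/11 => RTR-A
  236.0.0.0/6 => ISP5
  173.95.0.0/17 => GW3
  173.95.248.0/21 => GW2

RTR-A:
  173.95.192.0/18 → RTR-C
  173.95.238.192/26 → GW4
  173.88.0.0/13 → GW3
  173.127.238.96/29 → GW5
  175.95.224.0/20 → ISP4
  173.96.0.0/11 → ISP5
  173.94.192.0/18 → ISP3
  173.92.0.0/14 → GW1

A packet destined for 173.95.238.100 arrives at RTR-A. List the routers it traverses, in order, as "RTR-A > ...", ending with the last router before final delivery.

At RTR-A: longest match for 173.95.238.100 is 173.95.192.0/18 -> RTR-C
At RTR-C: longest match for 173.95.238.100 is 173.88.0.0/13 -> directly connected

RTR-A > RTR-C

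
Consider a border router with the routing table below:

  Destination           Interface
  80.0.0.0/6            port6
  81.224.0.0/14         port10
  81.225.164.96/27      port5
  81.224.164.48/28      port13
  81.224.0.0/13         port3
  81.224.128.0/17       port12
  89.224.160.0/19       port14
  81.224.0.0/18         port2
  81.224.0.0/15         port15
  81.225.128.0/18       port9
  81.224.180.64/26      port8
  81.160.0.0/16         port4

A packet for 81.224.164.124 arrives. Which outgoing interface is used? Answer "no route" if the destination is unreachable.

Routes whose prefix contains 81.224.164.124:
  80.0.0.0/6 (80.0.0.0 - 83.255.255.255) -> port6
  81.224.0.0/13 (81.224.0.0 - 81.231.255.255) -> port3
  81.224.0.0/14 (81.224.0.0 - 81.227.255.255) -> port10
  81.224.0.0/15 (81.224.0.0 - 81.225.255.255) -> port15
  81.224.128.0/17 (81.224.128.0 - 81.224.255.255) -> port12
More-specific entries that do NOT match:
  81.224.164.48/28 (81.224.164.48 - 81.224.164.63) does not contain 81.224.164.124
  81.225.164.96/27 (81.225.164.96 - 81.225.164.127) does not contain 81.224.164.124
  81.224.180.64/26 (81.224.180.64 - 81.224.180.127) does not contain 81.224.164.124
  89.224.160.0/19 (89.224.160.0 - 89.224.191.255) does not contain 81.224.164.124
  81.224.0.0/18 (81.224.0.0 - 81.224.63.255) does not contain 81.224.164.124
  81.225.128.0/18 (81.225.128.0 - 81.225.191.255) does not contain 81.224.164.124
Longest matching prefix is /17 -> interface port12.

port12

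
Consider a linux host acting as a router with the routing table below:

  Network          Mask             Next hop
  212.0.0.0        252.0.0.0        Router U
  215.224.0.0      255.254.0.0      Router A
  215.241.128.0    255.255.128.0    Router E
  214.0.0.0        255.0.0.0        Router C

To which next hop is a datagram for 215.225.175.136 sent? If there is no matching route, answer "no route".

Routes whose prefix contains 215.225.175.136:
  212.0.0.0/6 (212.0.0.0 - 215.255.255.255) -> Router U
  215.224.0.0/15 (215.224.0.0 - 215.225.255.255) -> Router A
More-specific entries that do NOT match:
  215.241.128.0/17 (215.241.128.0 - 215.241.255.255) does not contain 215.225.175.136
Longest matching prefix is /15 -> next hop Router A.

Router A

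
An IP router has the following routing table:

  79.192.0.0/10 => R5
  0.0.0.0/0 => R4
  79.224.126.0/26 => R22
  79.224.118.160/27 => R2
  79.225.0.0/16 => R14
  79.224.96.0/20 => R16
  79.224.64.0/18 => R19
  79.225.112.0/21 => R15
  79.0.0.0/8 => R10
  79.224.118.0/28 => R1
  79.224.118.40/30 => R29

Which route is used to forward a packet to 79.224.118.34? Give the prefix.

Entries matching 79.224.118.34:
  0.0.0.0/0 (default, matches everything)
  79.0.0.0/8 (79.0.0.0 - 79.255.255.255)
  79.192.0.0/10 (79.192.0.0 - 79.255.255.255)
  79.224.64.0/18 (79.224.64.0 - 79.224.127.255)
Most specific is 79.224.64.0/18.

79.224.64.0/18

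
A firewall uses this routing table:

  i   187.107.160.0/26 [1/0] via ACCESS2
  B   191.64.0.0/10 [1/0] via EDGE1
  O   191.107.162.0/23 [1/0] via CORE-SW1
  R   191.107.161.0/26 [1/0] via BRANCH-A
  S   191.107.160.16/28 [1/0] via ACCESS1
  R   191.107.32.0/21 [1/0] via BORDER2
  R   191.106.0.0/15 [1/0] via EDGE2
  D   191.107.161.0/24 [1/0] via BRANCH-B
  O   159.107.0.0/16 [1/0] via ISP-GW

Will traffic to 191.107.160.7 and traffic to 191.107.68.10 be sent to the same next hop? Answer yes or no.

191.107.160.7: longest match 191.106.0.0/15 -> EDGE2
191.107.68.10: longest match 191.106.0.0/15 -> EDGE2

yes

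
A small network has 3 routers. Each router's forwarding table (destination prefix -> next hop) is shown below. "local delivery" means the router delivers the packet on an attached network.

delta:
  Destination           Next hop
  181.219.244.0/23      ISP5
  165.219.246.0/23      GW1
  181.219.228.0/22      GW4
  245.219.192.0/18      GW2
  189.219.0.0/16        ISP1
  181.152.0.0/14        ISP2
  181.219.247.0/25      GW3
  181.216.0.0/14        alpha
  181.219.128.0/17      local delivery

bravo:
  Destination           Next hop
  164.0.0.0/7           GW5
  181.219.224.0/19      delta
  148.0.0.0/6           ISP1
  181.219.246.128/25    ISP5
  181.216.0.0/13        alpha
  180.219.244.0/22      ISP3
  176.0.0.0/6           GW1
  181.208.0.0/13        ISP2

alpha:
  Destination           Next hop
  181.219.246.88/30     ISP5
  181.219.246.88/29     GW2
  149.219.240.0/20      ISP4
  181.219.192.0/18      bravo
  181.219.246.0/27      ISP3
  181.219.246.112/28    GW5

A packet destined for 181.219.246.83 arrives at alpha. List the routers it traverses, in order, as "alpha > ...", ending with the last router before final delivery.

At alpha: longest match for 181.219.246.83 is 181.219.192.0/18 -> bravo
At bravo: longest match for 181.219.246.83 is 181.219.224.0/19 -> delta
At delta: longest match for 181.219.246.83 is 181.219.128.0/17 -> local delivery

alpha > bravo > delta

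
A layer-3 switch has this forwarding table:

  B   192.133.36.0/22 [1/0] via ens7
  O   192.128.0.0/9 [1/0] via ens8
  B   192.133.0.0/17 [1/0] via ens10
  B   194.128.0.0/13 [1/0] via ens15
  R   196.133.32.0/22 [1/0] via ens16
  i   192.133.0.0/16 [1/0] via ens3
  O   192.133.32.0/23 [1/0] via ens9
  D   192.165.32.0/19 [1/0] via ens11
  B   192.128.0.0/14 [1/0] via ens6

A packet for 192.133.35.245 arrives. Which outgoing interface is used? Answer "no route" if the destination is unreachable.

Routes whose prefix contains 192.133.35.245:
  192.128.0.0/9 (192.128.0.0 - 192.255.255.255) -> ens8
  192.133.0.0/16 (192.133.0.0 - 192.133.255.255) -> ens3
  192.133.0.0/17 (192.133.0.0 - 192.133.127.255) -> ens10
More-specific entries that do NOT match:
  192.133.32.0/23 (192.133.32.0 - 192.133.33.255) does not contain 192.133.35.245
  192.133.36.0/22 (192.133.36.0 - 192.133.39.255) does not contain 192.133.35.245
  196.133.32.0/22 (196.133.32.0 - 196.133.35.255) does not contain 192.133.35.245
  192.165.32.0/19 (192.165.32.0 - 192.165.63.255) does not contain 192.133.35.245
Longest matching prefix is /17 -> interface ens10.

ens10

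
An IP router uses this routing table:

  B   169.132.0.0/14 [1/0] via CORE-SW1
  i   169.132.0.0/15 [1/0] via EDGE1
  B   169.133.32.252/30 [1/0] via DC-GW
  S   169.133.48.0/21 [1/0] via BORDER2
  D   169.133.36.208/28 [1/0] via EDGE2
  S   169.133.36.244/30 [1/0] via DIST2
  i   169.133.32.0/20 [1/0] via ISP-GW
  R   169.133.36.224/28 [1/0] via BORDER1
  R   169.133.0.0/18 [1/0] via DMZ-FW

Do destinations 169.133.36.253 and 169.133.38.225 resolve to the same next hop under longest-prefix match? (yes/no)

yes

169.133.36.253: longest match 169.133.32.0/20 -> ISP-GW
169.133.38.225: longest match 169.133.32.0/20 -> ISP-GW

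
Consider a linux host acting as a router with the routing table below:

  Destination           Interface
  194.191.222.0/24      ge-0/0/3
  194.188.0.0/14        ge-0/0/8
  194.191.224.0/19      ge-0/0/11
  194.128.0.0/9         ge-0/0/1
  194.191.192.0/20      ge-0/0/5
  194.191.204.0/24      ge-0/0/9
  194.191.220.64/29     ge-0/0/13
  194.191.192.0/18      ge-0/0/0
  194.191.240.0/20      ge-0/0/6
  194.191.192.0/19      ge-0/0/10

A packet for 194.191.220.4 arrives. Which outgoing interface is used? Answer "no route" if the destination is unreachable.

Routes whose prefix contains 194.191.220.4:
  194.128.0.0/9 (194.128.0.0 - 194.255.255.255) -> ge-0/0/1
  194.188.0.0/14 (194.188.0.0 - 194.191.255.255) -> ge-0/0/8
  194.191.192.0/18 (194.191.192.0 - 194.191.255.255) -> ge-0/0/0
  194.191.192.0/19 (194.191.192.0 - 194.191.223.255) -> ge-0/0/10
More-specific entries that do NOT match:
  194.191.220.64/29 (194.191.220.64 - 194.191.220.71) does not contain 194.191.220.4
  194.191.222.0/24 (194.191.222.0 - 194.191.222.255) does not contain 194.191.220.4
  194.191.204.0/24 (194.191.204.0 - 194.191.204.255) does not contain 194.191.220.4
  194.191.192.0/20 (194.191.192.0 - 194.191.207.255) does not contain 194.191.220.4
  194.191.240.0/20 (194.191.240.0 - 194.191.255.255) does not contain 194.191.220.4
Longest matching prefix is /19 -> interface ge-0/0/10.

ge-0/0/10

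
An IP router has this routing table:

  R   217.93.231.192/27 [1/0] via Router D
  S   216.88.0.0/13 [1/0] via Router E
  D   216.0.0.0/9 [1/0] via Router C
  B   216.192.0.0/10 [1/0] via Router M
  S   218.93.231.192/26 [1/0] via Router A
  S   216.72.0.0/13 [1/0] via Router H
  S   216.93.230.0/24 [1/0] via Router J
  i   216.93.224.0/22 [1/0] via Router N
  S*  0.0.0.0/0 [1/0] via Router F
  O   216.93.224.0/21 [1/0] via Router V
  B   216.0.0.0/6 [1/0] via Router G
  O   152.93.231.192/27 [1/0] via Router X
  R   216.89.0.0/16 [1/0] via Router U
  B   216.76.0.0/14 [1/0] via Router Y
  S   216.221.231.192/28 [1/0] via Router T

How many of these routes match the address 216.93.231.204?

Prefixes containing 216.93.231.204:
  0.0.0.0/0 (default, matches everything)
  216.0.0.0/6 (216.0.0.0 - 219.255.255.255)
  216.0.0.0/9 (216.0.0.0 - 216.127.255.255)
  216.88.0.0/13 (216.88.0.0 - 216.95.255.255)
  216.93.224.0/21 (216.93.224.0 - 216.93.231.255)
Total matching entries: 5.

5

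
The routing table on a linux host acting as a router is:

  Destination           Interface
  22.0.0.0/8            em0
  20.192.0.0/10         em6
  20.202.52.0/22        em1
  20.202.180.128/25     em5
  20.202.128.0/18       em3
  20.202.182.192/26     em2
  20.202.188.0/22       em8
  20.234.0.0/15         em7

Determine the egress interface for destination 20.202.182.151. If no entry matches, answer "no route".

em3

Routes whose prefix contains 20.202.182.151:
  20.192.0.0/10 (20.192.0.0 - 20.255.255.255) -> em6
  20.202.128.0/18 (20.202.128.0 - 20.202.191.255) -> em3
More-specific entries that do NOT match:
  20.202.182.192/26 (20.202.182.192 - 20.202.182.255) does not contain 20.202.182.151
  20.202.180.128/25 (20.202.180.128 - 20.202.180.255) does not contain 20.202.182.151
  20.202.52.0/22 (20.202.52.0 - 20.202.55.255) does not contain 20.202.182.151
  20.202.188.0/22 (20.202.188.0 - 20.202.191.255) does not contain 20.202.182.151
Longest matching prefix is /18 -> interface em3.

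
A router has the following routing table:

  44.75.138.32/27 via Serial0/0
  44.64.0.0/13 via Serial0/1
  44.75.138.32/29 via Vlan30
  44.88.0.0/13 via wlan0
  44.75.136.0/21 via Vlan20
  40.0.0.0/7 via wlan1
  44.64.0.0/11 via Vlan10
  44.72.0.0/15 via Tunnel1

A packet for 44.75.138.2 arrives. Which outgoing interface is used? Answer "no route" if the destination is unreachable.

Routes whose prefix contains 44.75.138.2:
  44.64.0.0/11 (44.64.0.0 - 44.95.255.255) -> Vlan10
  44.75.136.0/21 (44.75.136.0 - 44.75.143.255) -> Vlan20
More-specific entries that do NOT match:
  44.75.138.32/29 (44.75.138.32 - 44.75.138.39) does not contain 44.75.138.2
  44.75.138.32/27 (44.75.138.32 - 44.75.138.63) does not contain 44.75.138.2
Longest matching prefix is /21 -> interface Vlan20.

Vlan20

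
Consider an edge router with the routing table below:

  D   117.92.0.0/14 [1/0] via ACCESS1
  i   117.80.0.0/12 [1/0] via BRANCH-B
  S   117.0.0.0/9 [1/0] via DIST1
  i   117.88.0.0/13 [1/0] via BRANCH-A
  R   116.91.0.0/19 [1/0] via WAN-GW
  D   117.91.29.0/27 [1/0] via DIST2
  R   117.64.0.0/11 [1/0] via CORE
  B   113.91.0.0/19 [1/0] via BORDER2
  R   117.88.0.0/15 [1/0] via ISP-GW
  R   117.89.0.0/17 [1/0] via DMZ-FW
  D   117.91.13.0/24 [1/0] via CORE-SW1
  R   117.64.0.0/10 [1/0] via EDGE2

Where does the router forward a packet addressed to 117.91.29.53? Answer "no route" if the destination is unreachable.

Routes whose prefix contains 117.91.29.53:
  117.0.0.0/9 (117.0.0.0 - 117.127.255.255) -> DIST1
  117.64.0.0/10 (117.64.0.0 - 117.127.255.255) -> EDGE2
  117.64.0.0/11 (117.64.0.0 - 117.95.255.255) -> CORE
  117.80.0.0/12 (117.80.0.0 - 117.95.255.255) -> BRANCH-B
  117.88.0.0/13 (117.88.0.0 - 117.95.255.255) -> BRANCH-A
More-specific entries that do NOT match:
  117.91.29.0/27 (117.91.29.0 - 117.91.29.31) does not contain 117.91.29.53
  117.91.13.0/24 (117.91.13.0 - 117.91.13.255) does not contain 117.91.29.53
  116.91.0.0/19 (116.91.0.0 - 116.91.31.255) does not contain 117.91.29.53
  113.91.0.0/19 (113.91.0.0 - 113.91.31.255) does not contain 117.91.29.53
  117.89.0.0/17 (117.89.0.0 - 117.89.127.255) does not contain 117.91.29.53
  117.88.0.0/15 (117.88.0.0 - 117.89.255.255) does not contain 117.91.29.53
  117.92.0.0/14 (117.92.0.0 - 117.95.255.255) does not contain 117.91.29.53
Longest matching prefix is /13 -> next hop BRANCH-A.

BRANCH-A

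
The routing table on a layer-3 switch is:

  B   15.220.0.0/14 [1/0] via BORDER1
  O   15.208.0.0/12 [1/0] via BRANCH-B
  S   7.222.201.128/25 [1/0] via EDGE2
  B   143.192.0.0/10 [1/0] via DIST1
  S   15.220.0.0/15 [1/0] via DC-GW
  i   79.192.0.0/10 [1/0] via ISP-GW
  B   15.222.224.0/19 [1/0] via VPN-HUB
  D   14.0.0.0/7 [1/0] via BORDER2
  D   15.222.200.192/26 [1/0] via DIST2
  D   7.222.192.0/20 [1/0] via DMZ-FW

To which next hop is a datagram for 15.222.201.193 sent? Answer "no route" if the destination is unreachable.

Routes whose prefix contains 15.222.201.193:
  14.0.0.0/7 (14.0.0.0 - 15.255.255.255) -> BORDER2
  15.208.0.0/12 (15.208.0.0 - 15.223.255.255) -> BRANCH-B
  15.220.0.0/14 (15.220.0.0 - 15.223.255.255) -> BORDER1
More-specific entries that do NOT match:
  15.222.200.192/26 (15.222.200.192 - 15.222.200.255) does not contain 15.222.201.193
  7.222.201.128/25 (7.222.201.128 - 7.222.201.255) does not contain 15.222.201.193
  7.222.192.0/20 (7.222.192.0 - 7.222.207.255) does not contain 15.222.201.193
  15.222.224.0/19 (15.222.224.0 - 15.222.255.255) does not contain 15.222.201.193
  15.220.0.0/15 (15.220.0.0 - 15.221.255.255) does not contain 15.222.201.193
Longest matching prefix is /14 -> next hop BORDER1.

BORDER1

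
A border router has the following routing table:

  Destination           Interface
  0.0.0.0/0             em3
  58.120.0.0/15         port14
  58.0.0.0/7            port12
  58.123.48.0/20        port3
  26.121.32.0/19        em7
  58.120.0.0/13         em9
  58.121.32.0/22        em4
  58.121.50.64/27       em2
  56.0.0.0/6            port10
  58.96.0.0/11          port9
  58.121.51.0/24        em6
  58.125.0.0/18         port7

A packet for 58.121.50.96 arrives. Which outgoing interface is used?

port14

Routes whose prefix contains 58.121.50.96:
  0.0.0.0/0 (default, matches everything) -> em3
  56.0.0.0/6 (56.0.0.0 - 59.255.255.255) -> port10
  58.0.0.0/7 (58.0.0.0 - 59.255.255.255) -> port12
  58.96.0.0/11 (58.96.0.0 - 58.127.255.255) -> port9
  58.120.0.0/13 (58.120.0.0 - 58.127.255.255) -> em9
  58.120.0.0/15 (58.120.0.0 - 58.121.255.255) -> port14
More-specific entries that do NOT match:
  58.121.50.64/27 (58.121.50.64 - 58.121.50.95) does not contain 58.121.50.96
  58.121.51.0/24 (58.121.51.0 - 58.121.51.255) does not contain 58.121.50.96
  58.121.32.0/22 (58.121.32.0 - 58.121.35.255) does not contain 58.121.50.96
  58.123.48.0/20 (58.123.48.0 - 58.123.63.255) does not contain 58.121.50.96
  26.121.32.0/19 (26.121.32.0 - 26.121.63.255) does not contain 58.121.50.96
  58.125.0.0/18 (58.125.0.0 - 58.125.63.255) does not contain 58.121.50.96
Longest matching prefix is /15 -> interface port14.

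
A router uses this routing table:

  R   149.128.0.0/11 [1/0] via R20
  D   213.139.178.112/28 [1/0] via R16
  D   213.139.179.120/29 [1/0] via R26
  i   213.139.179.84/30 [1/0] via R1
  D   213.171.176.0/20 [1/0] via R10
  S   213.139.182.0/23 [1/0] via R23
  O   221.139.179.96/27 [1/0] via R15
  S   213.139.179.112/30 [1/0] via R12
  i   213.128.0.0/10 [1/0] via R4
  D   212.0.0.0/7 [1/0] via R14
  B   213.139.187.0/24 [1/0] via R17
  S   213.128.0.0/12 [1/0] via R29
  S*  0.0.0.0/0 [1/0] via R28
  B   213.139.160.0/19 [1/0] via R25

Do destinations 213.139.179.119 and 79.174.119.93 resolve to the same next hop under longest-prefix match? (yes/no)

213.139.179.119: longest match 213.139.160.0/19 -> R25
79.174.119.93: longest match 0.0.0.0/0 -> R28

no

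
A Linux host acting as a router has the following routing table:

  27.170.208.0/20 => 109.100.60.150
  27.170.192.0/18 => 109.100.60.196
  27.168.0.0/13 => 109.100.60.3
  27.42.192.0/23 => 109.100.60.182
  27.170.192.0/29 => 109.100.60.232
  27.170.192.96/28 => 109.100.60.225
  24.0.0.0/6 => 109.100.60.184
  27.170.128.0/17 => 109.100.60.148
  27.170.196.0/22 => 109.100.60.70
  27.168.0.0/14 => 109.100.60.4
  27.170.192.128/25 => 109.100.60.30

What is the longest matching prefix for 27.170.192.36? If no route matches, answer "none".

27.170.192.0/18

Entries matching 27.170.192.36:
  24.0.0.0/6 (24.0.0.0 - 27.255.255.255)
  27.168.0.0/13 (27.168.0.0 - 27.175.255.255)
  27.168.0.0/14 (27.168.0.0 - 27.171.255.255)
  27.170.128.0/17 (27.170.128.0 - 27.170.255.255)
  27.170.192.0/18 (27.170.192.0 - 27.170.255.255)
Most specific is 27.170.192.0/18.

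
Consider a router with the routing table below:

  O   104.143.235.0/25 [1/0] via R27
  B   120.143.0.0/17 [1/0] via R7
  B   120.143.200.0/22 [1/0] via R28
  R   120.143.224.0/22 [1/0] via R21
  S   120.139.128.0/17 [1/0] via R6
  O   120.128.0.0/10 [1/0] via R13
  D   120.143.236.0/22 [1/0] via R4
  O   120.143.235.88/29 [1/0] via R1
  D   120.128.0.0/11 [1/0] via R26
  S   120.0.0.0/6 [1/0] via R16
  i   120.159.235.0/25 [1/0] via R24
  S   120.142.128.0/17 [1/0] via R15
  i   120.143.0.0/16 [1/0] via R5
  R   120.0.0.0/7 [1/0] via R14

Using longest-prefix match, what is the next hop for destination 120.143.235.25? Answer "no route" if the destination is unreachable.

Routes whose prefix contains 120.143.235.25:
  120.0.0.0/6 (120.0.0.0 - 123.255.255.255) -> R16
  120.0.0.0/7 (120.0.0.0 - 121.255.255.255) -> R14
  120.128.0.0/10 (120.128.0.0 - 120.191.255.255) -> R13
  120.128.0.0/11 (120.128.0.0 - 120.159.255.255) -> R26
  120.143.0.0/16 (120.143.0.0 - 120.143.255.255) -> R5
More-specific entries that do NOT match:
  120.143.235.88/29 (120.143.235.88 - 120.143.235.95) does not contain 120.143.235.25
  104.143.235.0/25 (104.143.235.0 - 104.143.235.127) does not contain 120.143.235.25
  120.159.235.0/25 (120.159.235.0 - 120.159.235.127) does not contain 120.143.235.25
  120.143.200.0/22 (120.143.200.0 - 120.143.203.255) does not contain 120.143.235.25
  120.143.224.0/22 (120.143.224.0 - 120.143.227.255) does not contain 120.143.235.25
  120.143.236.0/22 (120.143.236.0 - 120.143.239.255) does not contain 120.143.235.25
  120.143.0.0/17 (120.143.0.0 - 120.143.127.255) does not contain 120.143.235.25
  120.139.128.0/17 (120.139.128.0 - 120.139.255.255) does not contain 120.143.235.25
  120.142.128.0/17 (120.142.128.0 - 120.142.255.255) does not contain 120.143.235.25
Longest matching prefix is /16 -> next hop R5.

R5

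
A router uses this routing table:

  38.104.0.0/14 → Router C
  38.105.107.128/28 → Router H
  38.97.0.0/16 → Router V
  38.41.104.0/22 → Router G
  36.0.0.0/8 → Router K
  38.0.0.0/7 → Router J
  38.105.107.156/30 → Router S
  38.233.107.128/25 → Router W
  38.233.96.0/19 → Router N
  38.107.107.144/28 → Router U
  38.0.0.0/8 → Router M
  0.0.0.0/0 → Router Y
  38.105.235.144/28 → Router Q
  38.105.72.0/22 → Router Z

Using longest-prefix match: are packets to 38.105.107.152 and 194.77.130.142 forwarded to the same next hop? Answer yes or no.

no

38.105.107.152: longest match 38.104.0.0/14 -> Router C
194.77.130.142: longest match 0.0.0.0/0 -> Router Y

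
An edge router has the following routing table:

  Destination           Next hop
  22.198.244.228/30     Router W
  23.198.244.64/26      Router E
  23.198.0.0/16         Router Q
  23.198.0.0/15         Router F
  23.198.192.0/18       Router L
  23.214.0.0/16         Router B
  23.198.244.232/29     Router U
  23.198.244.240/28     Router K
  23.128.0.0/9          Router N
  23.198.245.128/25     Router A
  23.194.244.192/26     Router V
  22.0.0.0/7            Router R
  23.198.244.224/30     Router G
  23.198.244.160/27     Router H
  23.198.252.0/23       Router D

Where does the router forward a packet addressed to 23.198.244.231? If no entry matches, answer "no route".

Routes whose prefix contains 23.198.244.231:
  22.0.0.0/7 (22.0.0.0 - 23.255.255.255) -> Router R
  23.128.0.0/9 (23.128.0.0 - 23.255.255.255) -> Router N
  23.198.0.0/15 (23.198.0.0 - 23.199.255.255) -> Router F
  23.198.0.0/16 (23.198.0.0 - 23.198.255.255) -> Router Q
  23.198.192.0/18 (23.198.192.0 - 23.198.255.255) -> Router L
More-specific entries that do NOT match:
  22.198.244.228/30 (22.198.244.228 - 22.198.244.231) does not contain 23.198.244.231
  23.198.244.224/30 (23.198.244.224 - 23.198.244.227) does not contain 23.198.244.231
  23.198.244.232/29 (23.198.244.232 - 23.198.244.239) does not contain 23.198.244.231
  23.198.244.240/28 (23.198.244.240 - 23.198.244.255) does not contain 23.198.244.231
  23.198.244.160/27 (23.198.244.160 - 23.198.244.191) does not contain 23.198.244.231
  23.198.244.64/26 (23.198.244.64 - 23.198.244.127) does not contain 23.198.244.231
  23.194.244.192/26 (23.194.244.192 - 23.194.244.255) does not contain 23.198.244.231
  23.198.245.128/25 (23.198.245.128 - 23.198.245.255) does not contain 23.198.244.231
  23.198.252.0/23 (23.198.252.0 - 23.198.253.255) does not contain 23.198.244.231
Longest matching prefix is /18 -> next hop Router L.

Router L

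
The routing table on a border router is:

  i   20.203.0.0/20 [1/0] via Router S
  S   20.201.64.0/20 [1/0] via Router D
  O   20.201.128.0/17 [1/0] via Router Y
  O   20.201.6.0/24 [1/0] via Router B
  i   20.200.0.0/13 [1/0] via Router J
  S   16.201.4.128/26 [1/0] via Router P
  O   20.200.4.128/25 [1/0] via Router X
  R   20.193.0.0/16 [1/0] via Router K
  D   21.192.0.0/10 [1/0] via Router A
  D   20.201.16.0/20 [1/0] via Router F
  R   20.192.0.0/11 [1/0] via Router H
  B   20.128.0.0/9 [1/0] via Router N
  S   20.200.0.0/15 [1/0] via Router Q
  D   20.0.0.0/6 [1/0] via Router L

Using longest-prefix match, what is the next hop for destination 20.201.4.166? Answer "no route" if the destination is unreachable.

Router Q

Routes whose prefix contains 20.201.4.166:
  20.0.0.0/6 (20.0.0.0 - 23.255.255.255) -> Router L
  20.128.0.0/9 (20.128.0.0 - 20.255.255.255) -> Router N
  20.192.0.0/11 (20.192.0.0 - 20.223.255.255) -> Router H
  20.200.0.0/13 (20.200.0.0 - 20.207.255.255) -> Router J
  20.200.0.0/15 (20.200.0.0 - 20.201.255.255) -> Router Q
More-specific entries that do NOT match:
  16.201.4.128/26 (16.201.4.128 - 16.201.4.191) does not contain 20.201.4.166
  20.200.4.128/25 (20.200.4.128 - 20.200.4.255) does not contain 20.201.4.166
  20.201.6.0/24 (20.201.6.0 - 20.201.6.255) does not contain 20.201.4.166
  20.203.0.0/20 (20.203.0.0 - 20.203.15.255) does not contain 20.201.4.166
  20.201.64.0/20 (20.201.64.0 - 20.201.79.255) does not contain 20.201.4.166
  20.201.16.0/20 (20.201.16.0 - 20.201.31.255) does not contain 20.201.4.166
  20.201.128.0/17 (20.201.128.0 - 20.201.255.255) does not contain 20.201.4.166
  20.193.0.0/16 (20.193.0.0 - 20.193.255.255) does not contain 20.201.4.166
Longest matching prefix is /15 -> next hop Router Q.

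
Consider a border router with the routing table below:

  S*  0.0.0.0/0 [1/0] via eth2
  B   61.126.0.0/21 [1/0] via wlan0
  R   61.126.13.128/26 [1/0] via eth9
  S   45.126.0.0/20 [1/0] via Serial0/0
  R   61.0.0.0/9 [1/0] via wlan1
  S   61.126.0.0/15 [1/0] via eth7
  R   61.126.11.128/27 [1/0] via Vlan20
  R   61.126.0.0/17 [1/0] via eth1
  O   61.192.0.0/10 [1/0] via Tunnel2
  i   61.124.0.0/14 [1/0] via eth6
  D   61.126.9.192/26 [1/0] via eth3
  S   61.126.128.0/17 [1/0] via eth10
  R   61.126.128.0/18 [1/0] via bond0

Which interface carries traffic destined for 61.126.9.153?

Routes whose prefix contains 61.126.9.153:
  0.0.0.0/0 (default, matches everything) -> eth2
  61.0.0.0/9 (61.0.0.0 - 61.127.255.255) -> wlan1
  61.124.0.0/14 (61.124.0.0 - 61.127.255.255) -> eth6
  61.126.0.0/15 (61.126.0.0 - 61.127.255.255) -> eth7
  61.126.0.0/17 (61.126.0.0 - 61.126.127.255) -> eth1
More-specific entries that do NOT match:
  61.126.11.128/27 (61.126.11.128 - 61.126.11.159) does not contain 61.126.9.153
  61.126.13.128/26 (61.126.13.128 - 61.126.13.191) does not contain 61.126.9.153
  61.126.9.192/26 (61.126.9.192 - 61.126.9.255) does not contain 61.126.9.153
  61.126.0.0/21 (61.126.0.0 - 61.126.7.255) does not contain 61.126.9.153
  45.126.0.0/20 (45.126.0.0 - 45.126.15.255) does not contain 61.126.9.153
  61.126.128.0/18 (61.126.128.0 - 61.126.191.255) does not contain 61.126.9.153
Longest matching prefix is /17 -> interface eth1.

eth1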